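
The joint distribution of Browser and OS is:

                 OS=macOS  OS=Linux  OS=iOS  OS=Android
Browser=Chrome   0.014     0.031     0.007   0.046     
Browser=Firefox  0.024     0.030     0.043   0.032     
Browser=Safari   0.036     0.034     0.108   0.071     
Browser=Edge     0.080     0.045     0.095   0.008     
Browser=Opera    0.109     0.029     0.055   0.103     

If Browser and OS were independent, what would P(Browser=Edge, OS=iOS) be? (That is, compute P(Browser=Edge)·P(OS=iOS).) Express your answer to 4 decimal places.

P(Browser=Edge) = 0.080 + 0.045 + 0.095 + 0.008 = 0.228.
P(OS=iOS) = 0.007 + 0.043 + 0.108 + 0.095 + 0.055 = 0.308.
Product: 0.228 × 0.308 = 0.0702.

0.0702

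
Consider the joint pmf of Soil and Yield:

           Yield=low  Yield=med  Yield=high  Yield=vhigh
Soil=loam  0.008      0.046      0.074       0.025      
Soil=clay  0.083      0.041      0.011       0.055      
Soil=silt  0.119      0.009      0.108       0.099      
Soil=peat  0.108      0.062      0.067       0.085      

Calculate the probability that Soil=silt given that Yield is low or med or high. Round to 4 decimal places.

P(Yield=low) = 0.008 + 0.083 + 0.119 + 0.108 = 0.318.
P(Yield=med) = 0.046 + 0.041 + 0.009 + 0.062 = 0.158.
P(Yield=high) = 0.074 + 0.011 + 0.108 + 0.067 = 0.260.
P(Yield ∈ {low, med, high}) = 0.318 + 0.158 + 0.260 = 0.736; P(Soil=silt, Yield ∈ {low, med, high}) = 0.119 + 0.009 + 0.108 = 0.236.
P(Soil=silt | Yield ∈ {low, med, high}) = 0.236/0.736 = 0.3207.

0.3207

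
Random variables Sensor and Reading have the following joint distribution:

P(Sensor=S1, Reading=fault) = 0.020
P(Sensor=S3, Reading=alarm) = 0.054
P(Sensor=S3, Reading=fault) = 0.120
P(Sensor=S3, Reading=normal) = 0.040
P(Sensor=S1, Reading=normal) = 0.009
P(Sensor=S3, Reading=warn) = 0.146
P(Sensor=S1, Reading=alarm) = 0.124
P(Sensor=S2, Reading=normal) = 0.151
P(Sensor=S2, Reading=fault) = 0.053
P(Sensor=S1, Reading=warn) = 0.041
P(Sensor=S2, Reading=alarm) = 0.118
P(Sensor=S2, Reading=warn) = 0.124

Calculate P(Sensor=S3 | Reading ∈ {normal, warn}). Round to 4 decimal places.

P(Reading=normal) = 0.009 + 0.151 + 0.040 = 0.200.
P(Reading=warn) = 0.041 + 0.124 + 0.146 = 0.311.
P(Reading ∈ {normal, warn}) = 0.200 + 0.311 = 0.511; P(Sensor=S3, Reading ∈ {normal, warn}) = 0.040 + 0.146 = 0.186.
P(Sensor=S3 | Reading ∈ {normal, warn}) = 0.186/0.511 = 0.3640.

0.3640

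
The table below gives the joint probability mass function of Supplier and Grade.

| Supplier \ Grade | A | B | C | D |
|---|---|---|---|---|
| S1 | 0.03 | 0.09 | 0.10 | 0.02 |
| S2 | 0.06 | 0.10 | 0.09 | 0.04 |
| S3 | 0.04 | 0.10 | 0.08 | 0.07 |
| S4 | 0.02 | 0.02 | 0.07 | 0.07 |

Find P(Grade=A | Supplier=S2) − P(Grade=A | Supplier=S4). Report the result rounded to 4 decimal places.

P(Supplier=S2) = 0.06 + 0.10 + 0.09 + 0.04 = 0.29; P(Grade=A | Supplier=S2) = 0.06/0.29 = 0.20690.
P(Supplier=S4) = 0.02 + 0.02 + 0.07 + 0.07 = 0.18; P(Grade=A | Supplier=S4) = 0.02/0.18 = 0.11111.
Difference = 0.0958.

0.0958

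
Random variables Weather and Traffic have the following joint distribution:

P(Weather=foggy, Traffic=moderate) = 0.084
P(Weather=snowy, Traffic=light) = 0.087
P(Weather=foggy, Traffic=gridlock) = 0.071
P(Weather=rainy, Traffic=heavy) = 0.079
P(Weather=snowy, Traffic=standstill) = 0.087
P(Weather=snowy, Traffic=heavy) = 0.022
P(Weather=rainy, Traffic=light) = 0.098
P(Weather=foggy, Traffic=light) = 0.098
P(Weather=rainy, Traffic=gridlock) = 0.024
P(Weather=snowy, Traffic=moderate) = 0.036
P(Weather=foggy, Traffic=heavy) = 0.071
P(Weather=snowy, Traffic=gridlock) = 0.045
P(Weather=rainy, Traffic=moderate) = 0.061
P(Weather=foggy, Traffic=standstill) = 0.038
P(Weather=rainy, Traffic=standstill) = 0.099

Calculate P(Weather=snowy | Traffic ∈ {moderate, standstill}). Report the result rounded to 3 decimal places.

0.304

P(Traffic=moderate) = 0.061 + 0.036 + 0.084 = 0.181.
P(Traffic=standstill) = 0.099 + 0.087 + 0.038 = 0.224.
P(Traffic ∈ {moderate, standstill}) = 0.181 + 0.224 = 0.405; P(Weather=snowy, Traffic ∈ {moderate, standstill}) = 0.036 + 0.087 = 0.123.
P(Weather=snowy | Traffic ∈ {moderate, standstill}) = 0.123/0.405 = 0.304.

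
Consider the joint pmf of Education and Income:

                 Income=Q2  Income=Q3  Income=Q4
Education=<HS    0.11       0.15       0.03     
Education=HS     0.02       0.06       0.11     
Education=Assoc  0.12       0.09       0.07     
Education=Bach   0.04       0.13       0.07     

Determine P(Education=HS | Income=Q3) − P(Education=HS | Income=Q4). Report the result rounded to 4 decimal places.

P(Income=Q3) = 0.15 + 0.06 + 0.09 + 0.13 = 0.43; P(Education=HS | Income=Q3) = 0.06/0.43 = 0.13953.
P(Income=Q4) = 0.03 + 0.11 + 0.07 + 0.07 = 0.28; P(Education=HS | Income=Q4) = 0.11/0.28 = 0.39286.
Difference = -0.2533.

-0.2533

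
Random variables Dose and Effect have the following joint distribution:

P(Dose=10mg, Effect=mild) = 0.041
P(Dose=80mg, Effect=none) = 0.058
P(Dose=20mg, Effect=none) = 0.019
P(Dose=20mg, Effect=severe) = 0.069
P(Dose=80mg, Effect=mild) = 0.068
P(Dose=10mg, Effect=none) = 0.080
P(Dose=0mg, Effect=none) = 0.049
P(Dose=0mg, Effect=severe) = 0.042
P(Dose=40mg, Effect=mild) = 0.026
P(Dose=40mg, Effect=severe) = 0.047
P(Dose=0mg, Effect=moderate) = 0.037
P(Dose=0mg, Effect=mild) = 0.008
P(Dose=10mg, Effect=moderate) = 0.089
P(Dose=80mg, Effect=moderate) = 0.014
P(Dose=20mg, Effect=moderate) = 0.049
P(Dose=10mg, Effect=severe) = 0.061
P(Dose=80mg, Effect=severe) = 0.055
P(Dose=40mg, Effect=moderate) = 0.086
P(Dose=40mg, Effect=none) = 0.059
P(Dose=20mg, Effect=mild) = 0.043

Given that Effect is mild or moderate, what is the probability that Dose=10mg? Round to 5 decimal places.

P(Effect=mild) = 0.008 + 0.041 + 0.043 + 0.026 + 0.068 = 0.186.
P(Effect=moderate) = 0.037 + 0.089 + 0.049 + 0.086 + 0.014 = 0.275.
P(Effect ∈ {mild, moderate}) = 0.186 + 0.275 = 0.461; P(Dose=10mg, Effect ∈ {mild, moderate}) = 0.041 + 0.089 = 0.130.
P(Dose=10mg | Effect ∈ {mild, moderate}) = 0.130/0.461 = 0.28200.

0.28200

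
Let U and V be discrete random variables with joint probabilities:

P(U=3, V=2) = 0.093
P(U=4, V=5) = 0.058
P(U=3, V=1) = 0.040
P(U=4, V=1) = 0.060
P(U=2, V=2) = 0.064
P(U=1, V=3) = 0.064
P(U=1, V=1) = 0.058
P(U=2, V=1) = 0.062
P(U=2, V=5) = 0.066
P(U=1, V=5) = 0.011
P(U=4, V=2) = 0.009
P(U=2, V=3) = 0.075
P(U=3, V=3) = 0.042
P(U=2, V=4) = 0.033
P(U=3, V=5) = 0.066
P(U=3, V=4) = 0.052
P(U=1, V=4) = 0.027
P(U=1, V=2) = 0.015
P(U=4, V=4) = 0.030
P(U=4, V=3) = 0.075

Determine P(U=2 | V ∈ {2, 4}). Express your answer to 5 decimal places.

P(V=2) = 0.015 + 0.064 + 0.093 + 0.009 = 0.181.
P(V=4) = 0.027 + 0.033 + 0.052 + 0.030 = 0.142.
P(V ∈ {2, 4}) = 0.181 + 0.142 = 0.323; P(U=2, V ∈ {2, 4}) = 0.064 + 0.033 = 0.097.
P(U=2 | V ∈ {2, 4}) = 0.097/0.323 = 0.30031.

0.30031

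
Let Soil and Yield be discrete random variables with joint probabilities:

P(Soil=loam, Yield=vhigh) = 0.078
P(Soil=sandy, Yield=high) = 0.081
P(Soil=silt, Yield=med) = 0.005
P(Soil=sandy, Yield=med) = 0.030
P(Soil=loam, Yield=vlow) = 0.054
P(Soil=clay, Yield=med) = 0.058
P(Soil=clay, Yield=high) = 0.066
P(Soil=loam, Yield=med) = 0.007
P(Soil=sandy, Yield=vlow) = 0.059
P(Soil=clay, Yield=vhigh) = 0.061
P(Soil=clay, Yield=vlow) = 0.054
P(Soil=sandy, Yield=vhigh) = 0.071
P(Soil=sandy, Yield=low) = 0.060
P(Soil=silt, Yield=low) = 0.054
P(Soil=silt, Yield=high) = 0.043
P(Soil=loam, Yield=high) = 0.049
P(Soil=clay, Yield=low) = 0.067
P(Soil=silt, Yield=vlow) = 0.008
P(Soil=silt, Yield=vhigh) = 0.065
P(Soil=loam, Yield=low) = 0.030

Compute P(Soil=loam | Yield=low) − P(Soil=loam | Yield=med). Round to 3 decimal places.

0.072

P(Yield=low) = 0.060 + 0.030 + 0.067 + 0.054 = 0.211; P(Soil=loam | Yield=low) = 0.030/0.211 = 0.1422.
P(Yield=med) = 0.030 + 0.007 + 0.058 + 0.005 = 0.100; P(Soil=loam | Yield=med) = 0.007/0.100 = 0.0700.
Difference = 0.072.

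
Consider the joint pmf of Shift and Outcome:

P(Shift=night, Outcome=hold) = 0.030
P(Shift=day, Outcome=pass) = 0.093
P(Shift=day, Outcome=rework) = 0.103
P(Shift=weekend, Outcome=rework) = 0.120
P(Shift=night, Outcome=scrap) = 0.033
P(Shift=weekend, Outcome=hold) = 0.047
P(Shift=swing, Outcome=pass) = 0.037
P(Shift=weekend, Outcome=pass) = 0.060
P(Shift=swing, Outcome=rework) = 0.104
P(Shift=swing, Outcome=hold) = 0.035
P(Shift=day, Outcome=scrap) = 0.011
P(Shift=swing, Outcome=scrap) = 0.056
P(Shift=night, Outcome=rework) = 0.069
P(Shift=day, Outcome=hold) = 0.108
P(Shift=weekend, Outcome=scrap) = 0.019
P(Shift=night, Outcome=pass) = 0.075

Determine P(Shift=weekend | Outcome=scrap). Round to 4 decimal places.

P(Outcome=scrap) = 0.011 + 0.056 + 0.033 + 0.019 = 0.119.
P(Shift=weekend | Outcome=scrap) = 0.019/0.119 = 0.1597.

0.1597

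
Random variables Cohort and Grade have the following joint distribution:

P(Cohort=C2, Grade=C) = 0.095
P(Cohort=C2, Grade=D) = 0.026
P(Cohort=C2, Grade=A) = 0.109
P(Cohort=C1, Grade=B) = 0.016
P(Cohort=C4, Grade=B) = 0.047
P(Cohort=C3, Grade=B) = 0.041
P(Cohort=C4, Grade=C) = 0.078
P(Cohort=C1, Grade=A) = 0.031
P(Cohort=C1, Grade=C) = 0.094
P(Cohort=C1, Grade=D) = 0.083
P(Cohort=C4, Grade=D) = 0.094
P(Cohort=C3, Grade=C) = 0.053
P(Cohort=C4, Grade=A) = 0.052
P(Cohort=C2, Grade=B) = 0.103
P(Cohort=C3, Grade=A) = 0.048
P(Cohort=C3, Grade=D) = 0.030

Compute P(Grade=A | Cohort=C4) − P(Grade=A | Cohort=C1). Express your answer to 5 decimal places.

0.05349

P(Cohort=C4) = 0.052 + 0.047 + 0.078 + 0.094 = 0.271; P(Grade=A | Cohort=C4) = 0.052/0.271 = 0.191882.
P(Cohort=C1) = 0.031 + 0.016 + 0.094 + 0.083 = 0.224; P(Grade=A | Cohort=C1) = 0.031/0.224 = 0.138393.
Difference = 0.05349.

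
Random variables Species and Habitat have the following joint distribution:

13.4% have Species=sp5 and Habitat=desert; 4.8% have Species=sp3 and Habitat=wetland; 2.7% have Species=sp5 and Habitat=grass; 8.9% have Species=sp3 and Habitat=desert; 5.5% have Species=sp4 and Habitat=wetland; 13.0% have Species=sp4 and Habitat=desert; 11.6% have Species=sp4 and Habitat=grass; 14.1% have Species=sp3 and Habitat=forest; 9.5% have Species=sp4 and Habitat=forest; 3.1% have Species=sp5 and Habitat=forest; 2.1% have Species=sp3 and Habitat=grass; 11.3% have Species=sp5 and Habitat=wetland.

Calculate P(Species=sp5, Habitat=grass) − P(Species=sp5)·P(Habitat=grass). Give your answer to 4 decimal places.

P(Species=sp5) = 0.031 + 0.027 + 0.113 + 0.134 = 0.305.
P(Habitat=grass) = 0.021 + 0.116 + 0.027 = 0.164.
P(Species=sp5, Habitat=grass) − P(Species=sp5)P(Habitat=grass) = 0.027 − 0.305×0.164 = -0.0230.

-0.0230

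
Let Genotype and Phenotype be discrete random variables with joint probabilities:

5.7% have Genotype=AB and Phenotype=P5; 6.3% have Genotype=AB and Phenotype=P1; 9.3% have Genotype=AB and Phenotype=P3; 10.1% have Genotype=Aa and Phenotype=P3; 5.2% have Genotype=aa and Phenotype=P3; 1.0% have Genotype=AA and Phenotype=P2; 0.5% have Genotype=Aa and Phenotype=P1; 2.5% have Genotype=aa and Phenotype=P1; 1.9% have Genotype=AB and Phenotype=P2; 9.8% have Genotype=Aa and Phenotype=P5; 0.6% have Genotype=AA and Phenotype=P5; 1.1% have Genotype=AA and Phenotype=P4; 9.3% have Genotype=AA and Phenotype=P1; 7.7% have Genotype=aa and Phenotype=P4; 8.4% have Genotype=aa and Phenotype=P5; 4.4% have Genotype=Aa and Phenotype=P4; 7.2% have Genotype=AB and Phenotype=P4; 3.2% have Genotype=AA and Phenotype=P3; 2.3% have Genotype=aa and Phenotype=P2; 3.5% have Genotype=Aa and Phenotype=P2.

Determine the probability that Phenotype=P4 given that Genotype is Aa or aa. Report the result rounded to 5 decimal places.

P(Genotype=Aa) = 0.005 + 0.035 + 0.101 + 0.044 + 0.098 = 0.283.
P(Genotype=aa) = 0.025 + 0.023 + 0.052 + 0.077 + 0.084 = 0.261.
P(Genotype ∈ {Aa, aa}) = 0.283 + 0.261 = 0.544; P(Phenotype=P4, Genotype ∈ {Aa, aa}) = 0.044 + 0.077 = 0.121.
P(Phenotype=P4 | Genotype ∈ {Aa, aa}) = 0.121/0.544 = 0.22243.

0.22243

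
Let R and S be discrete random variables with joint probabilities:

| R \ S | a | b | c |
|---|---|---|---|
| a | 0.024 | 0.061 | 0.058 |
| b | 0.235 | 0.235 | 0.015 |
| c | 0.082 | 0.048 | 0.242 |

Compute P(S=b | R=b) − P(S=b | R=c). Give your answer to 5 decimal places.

0.35550

P(R=b) = 0.235 + 0.235 + 0.015 = 0.485; P(S=b | R=b) = 0.235/0.485 = 0.484536.
P(R=c) = 0.082 + 0.048 + 0.242 = 0.372; P(S=b | R=c) = 0.048/0.372 = 0.129032.
Difference = 0.35550.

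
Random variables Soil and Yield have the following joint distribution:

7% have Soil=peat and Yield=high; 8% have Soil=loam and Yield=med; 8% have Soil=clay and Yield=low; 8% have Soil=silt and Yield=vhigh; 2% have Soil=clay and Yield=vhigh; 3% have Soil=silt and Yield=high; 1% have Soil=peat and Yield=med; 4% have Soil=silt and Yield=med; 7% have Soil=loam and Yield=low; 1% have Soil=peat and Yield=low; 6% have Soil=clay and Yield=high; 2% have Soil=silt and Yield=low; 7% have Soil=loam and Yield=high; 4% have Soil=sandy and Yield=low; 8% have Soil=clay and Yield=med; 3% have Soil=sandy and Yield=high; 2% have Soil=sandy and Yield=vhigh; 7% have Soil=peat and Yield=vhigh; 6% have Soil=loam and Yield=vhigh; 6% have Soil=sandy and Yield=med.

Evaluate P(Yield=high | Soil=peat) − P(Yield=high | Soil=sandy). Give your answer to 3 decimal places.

0.238

P(Soil=peat) = 0.01 + 0.01 + 0.07 + 0.07 = 0.16; P(Yield=high | Soil=peat) = 0.07/0.16 = 0.4375.
P(Soil=sandy) = 0.04 + 0.06 + 0.03 + 0.02 = 0.15; P(Yield=high | Soil=sandy) = 0.03/0.15 = 0.2000.
Difference = 0.238.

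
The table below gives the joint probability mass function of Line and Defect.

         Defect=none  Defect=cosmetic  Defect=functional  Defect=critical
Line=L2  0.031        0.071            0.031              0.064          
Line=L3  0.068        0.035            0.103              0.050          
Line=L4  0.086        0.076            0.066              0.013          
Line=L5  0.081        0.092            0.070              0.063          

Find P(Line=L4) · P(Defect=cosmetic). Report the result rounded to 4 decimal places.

P(Line=L4) = 0.086 + 0.076 + 0.066 + 0.013 = 0.241.
P(Defect=cosmetic) = 0.071 + 0.035 + 0.076 + 0.092 = 0.274.
Product: 0.241 × 0.274 = 0.0660.

0.0660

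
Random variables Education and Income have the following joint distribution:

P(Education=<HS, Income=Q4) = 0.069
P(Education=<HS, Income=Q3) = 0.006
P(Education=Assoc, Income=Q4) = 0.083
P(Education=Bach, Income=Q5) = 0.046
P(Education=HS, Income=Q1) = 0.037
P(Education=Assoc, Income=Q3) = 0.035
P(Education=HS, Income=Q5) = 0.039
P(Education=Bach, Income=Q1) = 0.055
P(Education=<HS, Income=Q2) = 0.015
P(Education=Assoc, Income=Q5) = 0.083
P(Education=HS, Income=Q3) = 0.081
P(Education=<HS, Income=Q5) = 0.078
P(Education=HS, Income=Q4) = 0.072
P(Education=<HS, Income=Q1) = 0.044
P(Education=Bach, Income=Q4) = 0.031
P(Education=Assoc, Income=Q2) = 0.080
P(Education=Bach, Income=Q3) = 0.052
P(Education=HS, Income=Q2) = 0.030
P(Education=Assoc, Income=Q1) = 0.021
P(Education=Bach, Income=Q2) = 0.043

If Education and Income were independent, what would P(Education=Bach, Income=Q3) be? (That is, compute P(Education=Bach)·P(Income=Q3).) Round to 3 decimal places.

0.039

P(Education=Bach) = 0.055 + 0.043 + 0.052 + 0.031 + 0.046 = 0.227.
P(Income=Q3) = 0.006 + 0.081 + 0.035 + 0.052 = 0.174.
Product: 0.227 × 0.174 = 0.039.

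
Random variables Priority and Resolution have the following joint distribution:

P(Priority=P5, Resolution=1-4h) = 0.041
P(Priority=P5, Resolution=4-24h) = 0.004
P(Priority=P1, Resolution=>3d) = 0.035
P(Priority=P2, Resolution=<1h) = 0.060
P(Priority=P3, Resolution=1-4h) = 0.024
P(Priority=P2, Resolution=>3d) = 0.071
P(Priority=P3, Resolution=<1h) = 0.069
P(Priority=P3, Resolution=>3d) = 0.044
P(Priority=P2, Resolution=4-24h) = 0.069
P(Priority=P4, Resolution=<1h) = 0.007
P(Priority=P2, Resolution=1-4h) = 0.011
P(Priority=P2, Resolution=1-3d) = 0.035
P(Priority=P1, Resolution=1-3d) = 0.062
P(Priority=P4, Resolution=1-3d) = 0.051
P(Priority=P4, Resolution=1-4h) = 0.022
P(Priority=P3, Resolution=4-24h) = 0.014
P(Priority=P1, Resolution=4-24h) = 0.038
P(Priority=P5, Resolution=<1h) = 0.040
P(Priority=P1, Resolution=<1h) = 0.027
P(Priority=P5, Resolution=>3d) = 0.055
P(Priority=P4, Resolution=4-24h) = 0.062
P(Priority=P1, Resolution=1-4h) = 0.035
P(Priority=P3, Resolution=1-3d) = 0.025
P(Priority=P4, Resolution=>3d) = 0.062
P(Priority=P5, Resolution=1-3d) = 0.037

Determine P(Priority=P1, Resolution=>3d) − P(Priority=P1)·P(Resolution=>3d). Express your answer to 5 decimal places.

-0.01760

P(Priority=P1) = 0.027 + 0.035 + 0.038 + 0.062 + 0.035 = 0.197.
P(Resolution=>3d) = 0.035 + 0.071 + 0.044 + 0.062 + 0.055 = 0.267.
P(Priority=P1, Resolution=>3d) − P(Priority=P1)P(Resolution=>3d) = 0.035 − 0.197×0.267 = -0.01760.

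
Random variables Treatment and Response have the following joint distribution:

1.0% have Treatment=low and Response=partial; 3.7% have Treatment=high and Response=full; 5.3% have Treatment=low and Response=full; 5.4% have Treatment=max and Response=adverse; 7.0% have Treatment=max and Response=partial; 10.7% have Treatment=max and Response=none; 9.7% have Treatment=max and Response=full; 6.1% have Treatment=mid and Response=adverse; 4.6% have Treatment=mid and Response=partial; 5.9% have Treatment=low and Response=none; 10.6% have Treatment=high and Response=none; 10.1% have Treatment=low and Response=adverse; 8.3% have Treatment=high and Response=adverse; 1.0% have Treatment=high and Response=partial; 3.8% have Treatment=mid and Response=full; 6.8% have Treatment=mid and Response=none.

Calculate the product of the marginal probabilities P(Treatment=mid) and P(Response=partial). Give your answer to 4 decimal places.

0.0290

P(Treatment=mid) = 0.068 + 0.046 + 0.038 + 0.061 = 0.213.
P(Response=partial) = 0.010 + 0.046 + 0.010 + 0.070 = 0.136.
Product: 0.213 × 0.136 = 0.0290.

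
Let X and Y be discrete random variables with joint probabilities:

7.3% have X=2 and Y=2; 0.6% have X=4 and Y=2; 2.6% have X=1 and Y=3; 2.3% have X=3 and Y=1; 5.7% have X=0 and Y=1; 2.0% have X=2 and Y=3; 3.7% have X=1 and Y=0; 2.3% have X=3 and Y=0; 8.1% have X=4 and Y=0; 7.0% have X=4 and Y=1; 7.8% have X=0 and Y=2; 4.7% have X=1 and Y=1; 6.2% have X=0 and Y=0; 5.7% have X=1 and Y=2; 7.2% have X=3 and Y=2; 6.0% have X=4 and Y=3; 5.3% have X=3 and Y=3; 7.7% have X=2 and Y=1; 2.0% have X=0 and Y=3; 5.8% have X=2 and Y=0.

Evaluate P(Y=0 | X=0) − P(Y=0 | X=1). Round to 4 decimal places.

P(X=0) = 0.062 + 0.057 + 0.078 + 0.020 = 0.217; P(Y=0 | X=0) = 0.062/0.217 = 0.28571.
P(X=1) = 0.037 + 0.047 + 0.057 + 0.026 = 0.167; P(Y=0 | X=1) = 0.037/0.167 = 0.22156.
Difference = 0.0642.

0.0642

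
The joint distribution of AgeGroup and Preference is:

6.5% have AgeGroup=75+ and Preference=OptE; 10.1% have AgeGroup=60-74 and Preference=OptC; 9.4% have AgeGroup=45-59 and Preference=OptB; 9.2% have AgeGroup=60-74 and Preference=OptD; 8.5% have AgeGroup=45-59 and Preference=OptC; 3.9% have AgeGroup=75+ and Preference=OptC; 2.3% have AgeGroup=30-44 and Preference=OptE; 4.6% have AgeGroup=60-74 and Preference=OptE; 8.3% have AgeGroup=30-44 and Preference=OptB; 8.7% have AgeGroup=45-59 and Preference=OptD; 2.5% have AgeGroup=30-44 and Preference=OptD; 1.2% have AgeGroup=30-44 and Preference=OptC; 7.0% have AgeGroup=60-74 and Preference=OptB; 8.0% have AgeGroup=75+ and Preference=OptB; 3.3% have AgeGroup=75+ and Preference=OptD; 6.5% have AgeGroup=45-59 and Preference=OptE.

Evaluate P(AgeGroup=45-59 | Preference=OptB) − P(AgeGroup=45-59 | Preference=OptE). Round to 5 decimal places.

P(Preference=OptB) = 0.083 + 0.094 + 0.070 + 0.080 = 0.327; P(AgeGroup=45-59 | Preference=OptB) = 0.094/0.327 = 0.287462.
P(Preference=OptE) = 0.023 + 0.065 + 0.046 + 0.065 = 0.199; P(AgeGroup=45-59 | Preference=OptE) = 0.065/0.199 = 0.326633.
Difference = -0.03917.

-0.03917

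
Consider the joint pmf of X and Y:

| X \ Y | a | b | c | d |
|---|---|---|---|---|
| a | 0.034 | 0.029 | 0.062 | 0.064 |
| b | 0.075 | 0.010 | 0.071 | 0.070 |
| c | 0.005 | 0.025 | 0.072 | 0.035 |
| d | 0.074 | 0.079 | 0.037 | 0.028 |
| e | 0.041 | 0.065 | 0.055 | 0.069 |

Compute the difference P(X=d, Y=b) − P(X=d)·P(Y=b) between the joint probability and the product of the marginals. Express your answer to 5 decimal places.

0.03366

P(X=d) = 0.074 + 0.079 + 0.037 + 0.028 = 0.218.
P(Y=b) = 0.029 + 0.010 + 0.025 + 0.079 + 0.065 = 0.208.
P(X=d, Y=b) − P(X=d)P(Y=b) = 0.079 − 0.218×0.208 = 0.03366.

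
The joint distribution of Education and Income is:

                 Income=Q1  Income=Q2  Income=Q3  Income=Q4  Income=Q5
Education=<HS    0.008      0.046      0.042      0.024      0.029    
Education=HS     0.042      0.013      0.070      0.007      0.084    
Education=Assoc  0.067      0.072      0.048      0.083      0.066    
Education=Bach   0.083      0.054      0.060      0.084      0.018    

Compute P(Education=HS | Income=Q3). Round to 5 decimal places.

P(Income=Q3) = 0.042 + 0.070 + 0.048 + 0.060 = 0.220.
P(Education=HS | Income=Q3) = 0.070/0.220 = 0.31818.

0.31818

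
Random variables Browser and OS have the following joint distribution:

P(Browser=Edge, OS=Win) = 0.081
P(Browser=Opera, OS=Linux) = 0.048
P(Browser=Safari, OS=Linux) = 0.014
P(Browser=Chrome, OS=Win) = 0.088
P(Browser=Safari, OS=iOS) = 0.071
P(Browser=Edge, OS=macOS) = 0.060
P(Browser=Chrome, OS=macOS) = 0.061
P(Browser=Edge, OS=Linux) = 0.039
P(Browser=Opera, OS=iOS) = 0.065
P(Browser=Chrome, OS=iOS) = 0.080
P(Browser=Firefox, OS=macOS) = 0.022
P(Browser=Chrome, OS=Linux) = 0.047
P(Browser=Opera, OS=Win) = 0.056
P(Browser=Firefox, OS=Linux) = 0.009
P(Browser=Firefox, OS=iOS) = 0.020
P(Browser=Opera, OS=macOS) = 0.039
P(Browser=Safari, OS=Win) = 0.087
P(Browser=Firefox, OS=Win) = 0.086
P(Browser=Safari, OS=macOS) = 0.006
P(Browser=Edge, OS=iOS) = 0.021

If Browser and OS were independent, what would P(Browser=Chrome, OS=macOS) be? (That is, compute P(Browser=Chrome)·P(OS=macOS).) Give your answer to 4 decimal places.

0.0519

P(Browser=Chrome) = 0.088 + 0.061 + 0.047 + 0.080 = 0.276.
P(OS=macOS) = 0.061 + 0.022 + 0.006 + 0.060 + 0.039 = 0.188.
Product: 0.276 × 0.188 = 0.0519.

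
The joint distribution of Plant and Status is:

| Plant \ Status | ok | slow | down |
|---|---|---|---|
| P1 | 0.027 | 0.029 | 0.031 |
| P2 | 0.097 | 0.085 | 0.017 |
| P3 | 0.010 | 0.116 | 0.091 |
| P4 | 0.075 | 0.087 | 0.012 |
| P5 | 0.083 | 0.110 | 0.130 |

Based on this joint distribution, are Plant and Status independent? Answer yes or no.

P(Plant=P3) = 0.217 and P(Status=ok) = 0.292, so their product is 0.06336, but P(Plant=P3, Status=ok) = 0.010. Since these differ, Plant and Status are not independent.

no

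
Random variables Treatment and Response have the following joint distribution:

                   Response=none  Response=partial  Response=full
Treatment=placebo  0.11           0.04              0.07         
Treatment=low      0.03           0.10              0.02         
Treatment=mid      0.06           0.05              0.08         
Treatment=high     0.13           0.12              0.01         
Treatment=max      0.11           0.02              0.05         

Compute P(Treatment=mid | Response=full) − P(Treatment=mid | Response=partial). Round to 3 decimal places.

P(Response=full) = 0.07 + 0.02 + 0.08 + 0.01 + 0.05 = 0.23; P(Treatment=mid | Response=full) = 0.08/0.23 = 0.3478.
P(Response=partial) = 0.04 + 0.10 + 0.05 + 0.12 + 0.02 = 0.33; P(Treatment=mid | Response=partial) = 0.05/0.33 = 0.1515.
Difference = 0.196.

0.196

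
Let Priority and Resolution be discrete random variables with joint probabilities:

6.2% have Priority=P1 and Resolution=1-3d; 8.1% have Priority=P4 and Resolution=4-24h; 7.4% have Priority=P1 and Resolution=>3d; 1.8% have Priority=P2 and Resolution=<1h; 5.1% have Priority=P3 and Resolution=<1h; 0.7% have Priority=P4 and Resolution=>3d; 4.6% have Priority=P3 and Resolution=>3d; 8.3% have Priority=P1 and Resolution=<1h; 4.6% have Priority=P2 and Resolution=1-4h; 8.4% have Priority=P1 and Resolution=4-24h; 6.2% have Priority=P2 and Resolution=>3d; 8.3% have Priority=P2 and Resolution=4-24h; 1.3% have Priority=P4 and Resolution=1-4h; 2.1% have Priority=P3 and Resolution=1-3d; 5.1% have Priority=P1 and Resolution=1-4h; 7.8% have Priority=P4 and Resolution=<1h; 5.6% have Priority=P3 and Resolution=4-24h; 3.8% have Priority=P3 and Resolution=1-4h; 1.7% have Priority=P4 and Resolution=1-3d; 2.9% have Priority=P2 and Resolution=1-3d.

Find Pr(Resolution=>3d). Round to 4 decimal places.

0.1890

P(Resolution=>3d) = 0.074 + 0.062 + 0.046 + 0.007 = 0.189.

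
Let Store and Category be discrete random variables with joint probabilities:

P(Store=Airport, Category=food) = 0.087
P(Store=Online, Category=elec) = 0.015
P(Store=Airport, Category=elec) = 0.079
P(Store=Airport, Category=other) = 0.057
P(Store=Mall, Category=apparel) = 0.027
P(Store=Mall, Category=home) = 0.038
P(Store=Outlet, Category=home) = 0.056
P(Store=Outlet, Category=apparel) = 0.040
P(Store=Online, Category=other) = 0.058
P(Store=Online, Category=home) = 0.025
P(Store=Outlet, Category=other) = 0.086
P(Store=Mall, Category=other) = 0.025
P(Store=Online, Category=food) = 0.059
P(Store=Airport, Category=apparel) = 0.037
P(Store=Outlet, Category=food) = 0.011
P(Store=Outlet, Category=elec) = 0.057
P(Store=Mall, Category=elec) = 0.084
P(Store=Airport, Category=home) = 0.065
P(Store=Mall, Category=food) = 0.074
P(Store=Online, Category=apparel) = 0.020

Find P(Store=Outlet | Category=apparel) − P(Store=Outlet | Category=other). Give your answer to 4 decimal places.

P(Category=apparel) = 0.027 + 0.037 + 0.040 + 0.020 = 0.124; P(Store=Outlet | Category=apparel) = 0.040/0.124 = 0.32258.
P(Category=other) = 0.025 + 0.057 + 0.086 + 0.058 = 0.226; P(Store=Outlet | Category=other) = 0.086/0.226 = 0.38053.
Difference = -0.0580.

-0.0580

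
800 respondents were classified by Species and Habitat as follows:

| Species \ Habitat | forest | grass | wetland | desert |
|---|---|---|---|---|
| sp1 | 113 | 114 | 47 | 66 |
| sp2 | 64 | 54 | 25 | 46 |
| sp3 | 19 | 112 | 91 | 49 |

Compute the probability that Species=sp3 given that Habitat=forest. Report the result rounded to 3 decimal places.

Total with Habitat=forest: 113 + 64 + 19 = 196.
P(Species=sp3 | Habitat=forest) = 19/196 = 0.097.

0.097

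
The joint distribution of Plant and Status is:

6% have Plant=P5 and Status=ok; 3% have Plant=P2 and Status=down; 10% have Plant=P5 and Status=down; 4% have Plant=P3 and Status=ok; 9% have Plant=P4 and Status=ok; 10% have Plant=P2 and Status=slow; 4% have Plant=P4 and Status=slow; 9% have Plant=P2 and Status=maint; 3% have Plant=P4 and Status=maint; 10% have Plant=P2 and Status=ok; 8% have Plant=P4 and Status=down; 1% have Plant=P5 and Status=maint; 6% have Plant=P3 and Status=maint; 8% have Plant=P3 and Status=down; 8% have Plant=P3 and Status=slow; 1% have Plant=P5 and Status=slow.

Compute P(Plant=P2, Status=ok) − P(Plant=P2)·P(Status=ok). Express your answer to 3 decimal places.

0.007

P(Plant=P2) = 0.10 + 0.10 + 0.03 + 0.09 = 0.32.
P(Status=ok) = 0.10 + 0.04 + 0.09 + 0.06 = 0.29.
P(Plant=P2, Status=ok) − P(Plant=P2)P(Status=ok) = 0.10 − 0.32×0.29 = 0.007.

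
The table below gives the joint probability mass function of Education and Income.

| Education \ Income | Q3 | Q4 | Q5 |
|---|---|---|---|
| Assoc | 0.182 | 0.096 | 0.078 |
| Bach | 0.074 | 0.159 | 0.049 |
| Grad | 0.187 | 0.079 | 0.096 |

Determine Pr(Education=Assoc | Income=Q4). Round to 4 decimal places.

P(Income=Q4) = 0.096 + 0.159 + 0.079 = 0.334.
P(Education=Assoc | Income=Q4) = 0.096/0.334 = 0.2874.

0.2874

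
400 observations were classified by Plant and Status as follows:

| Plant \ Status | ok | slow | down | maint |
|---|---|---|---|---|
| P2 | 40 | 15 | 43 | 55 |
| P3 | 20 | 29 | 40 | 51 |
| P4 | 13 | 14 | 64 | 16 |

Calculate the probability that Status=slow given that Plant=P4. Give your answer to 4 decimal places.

0.1308

Total with Plant=P4: 13 + 14 + 64 + 16 = 107.
P(Status=slow | Plant=P4) = 14/107 = 0.1308.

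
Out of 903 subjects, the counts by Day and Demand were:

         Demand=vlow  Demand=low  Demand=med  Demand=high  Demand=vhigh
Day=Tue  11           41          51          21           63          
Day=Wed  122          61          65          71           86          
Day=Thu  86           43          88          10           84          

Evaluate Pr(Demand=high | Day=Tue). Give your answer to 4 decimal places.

0.1123

Total with Day=Tue: 11 + 41 + 51 + 21 + 63 = 187.
P(Demand=high | Day=Tue) = 21/187 = 0.1123.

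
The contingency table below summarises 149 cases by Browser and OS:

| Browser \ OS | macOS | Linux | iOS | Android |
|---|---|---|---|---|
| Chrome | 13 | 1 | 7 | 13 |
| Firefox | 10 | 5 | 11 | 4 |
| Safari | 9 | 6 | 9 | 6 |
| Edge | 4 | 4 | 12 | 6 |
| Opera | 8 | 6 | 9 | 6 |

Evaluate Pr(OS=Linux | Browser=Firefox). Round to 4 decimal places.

Total with Browser=Firefox: 10 + 5 + 11 + 4 = 30.
P(OS=Linux | Browser=Firefox) = 5/30 = 0.1667.

0.1667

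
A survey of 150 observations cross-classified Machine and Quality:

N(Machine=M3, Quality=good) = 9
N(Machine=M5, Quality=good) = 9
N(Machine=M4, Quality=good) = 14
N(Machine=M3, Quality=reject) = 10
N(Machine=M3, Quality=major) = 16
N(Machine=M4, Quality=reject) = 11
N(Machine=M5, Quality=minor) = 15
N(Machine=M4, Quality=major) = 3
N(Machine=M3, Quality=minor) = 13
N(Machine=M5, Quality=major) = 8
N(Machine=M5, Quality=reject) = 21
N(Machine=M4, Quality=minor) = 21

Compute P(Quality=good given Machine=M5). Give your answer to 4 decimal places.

Total with Machine=M5: 9 + 15 + 8 + 21 = 53.
P(Quality=good | Machine=M5) = 9/53 = 0.1698.

0.1698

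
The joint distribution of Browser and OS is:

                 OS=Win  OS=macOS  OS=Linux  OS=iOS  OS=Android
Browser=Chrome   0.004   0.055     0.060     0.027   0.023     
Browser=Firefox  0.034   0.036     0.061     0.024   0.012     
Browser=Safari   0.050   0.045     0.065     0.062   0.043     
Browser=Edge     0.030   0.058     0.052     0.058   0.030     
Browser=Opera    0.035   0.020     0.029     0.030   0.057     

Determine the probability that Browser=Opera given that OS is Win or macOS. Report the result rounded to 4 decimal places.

0.1499

P(OS=Win) = 0.004 + 0.034 + 0.050 + 0.030 + 0.035 = 0.153.
P(OS=macOS) = 0.055 + 0.036 + 0.045 + 0.058 + 0.020 = 0.214.
P(OS ∈ {Win, macOS}) = 0.153 + 0.214 = 0.367; P(Browser=Opera, OS ∈ {Win, macOS}) = 0.035 + 0.020 = 0.055.
P(Browser=Opera | OS ∈ {Win, macOS}) = 0.055/0.367 = 0.1499.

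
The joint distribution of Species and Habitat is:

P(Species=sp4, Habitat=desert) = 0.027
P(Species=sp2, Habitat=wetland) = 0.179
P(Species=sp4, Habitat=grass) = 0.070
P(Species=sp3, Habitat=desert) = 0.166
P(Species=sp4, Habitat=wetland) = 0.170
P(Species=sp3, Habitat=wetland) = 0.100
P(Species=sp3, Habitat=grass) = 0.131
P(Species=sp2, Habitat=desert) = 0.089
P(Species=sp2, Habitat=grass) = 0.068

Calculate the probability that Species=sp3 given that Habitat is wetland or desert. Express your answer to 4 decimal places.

P(Habitat=wetland) = 0.179 + 0.100 + 0.170 = 0.449.
P(Habitat=desert) = 0.089 + 0.166 + 0.027 = 0.282.
P(Habitat ∈ {wetland, desert}) = 0.449 + 0.282 = 0.731; P(Species=sp3, Habitat ∈ {wetland, desert}) = 0.100 + 0.166 = 0.266.
P(Species=sp3 | Habitat ∈ {wetland, desert}) = 0.266/0.731 = 0.3639.

0.3639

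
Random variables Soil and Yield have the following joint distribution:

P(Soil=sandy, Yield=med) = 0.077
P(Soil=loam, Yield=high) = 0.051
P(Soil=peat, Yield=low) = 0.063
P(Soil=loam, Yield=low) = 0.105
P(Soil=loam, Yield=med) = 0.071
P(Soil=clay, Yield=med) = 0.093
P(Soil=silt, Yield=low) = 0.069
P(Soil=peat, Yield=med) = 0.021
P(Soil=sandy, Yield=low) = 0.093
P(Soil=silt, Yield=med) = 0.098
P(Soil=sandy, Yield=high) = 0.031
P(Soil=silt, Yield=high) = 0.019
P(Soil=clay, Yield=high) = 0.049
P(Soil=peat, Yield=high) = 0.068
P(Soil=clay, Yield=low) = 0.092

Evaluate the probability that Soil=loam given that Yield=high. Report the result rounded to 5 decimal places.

0.23394

P(Yield=high) = 0.031 + 0.051 + 0.049 + 0.019 + 0.068 = 0.218.
P(Soil=loam | Yield=high) = 0.051/0.218 = 0.23394.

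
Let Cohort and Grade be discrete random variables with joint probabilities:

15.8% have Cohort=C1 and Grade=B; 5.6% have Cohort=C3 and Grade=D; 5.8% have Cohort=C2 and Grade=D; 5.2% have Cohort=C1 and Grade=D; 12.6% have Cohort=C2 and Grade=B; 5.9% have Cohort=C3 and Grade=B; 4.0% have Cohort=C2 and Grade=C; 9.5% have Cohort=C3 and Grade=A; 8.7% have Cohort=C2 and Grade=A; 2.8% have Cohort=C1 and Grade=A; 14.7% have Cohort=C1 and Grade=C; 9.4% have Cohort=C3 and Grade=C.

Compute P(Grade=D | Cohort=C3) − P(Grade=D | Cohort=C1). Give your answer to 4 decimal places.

0.0491

P(Cohort=C3) = 0.095 + 0.059 + 0.094 + 0.056 = 0.304; P(Grade=D | Cohort=C3) = 0.056/0.304 = 0.18421.
P(Cohort=C1) = 0.028 + 0.158 + 0.147 + 0.052 = 0.385; P(Grade=D | Cohort=C1) = 0.052/0.385 = 0.13506.
Difference = 0.0491.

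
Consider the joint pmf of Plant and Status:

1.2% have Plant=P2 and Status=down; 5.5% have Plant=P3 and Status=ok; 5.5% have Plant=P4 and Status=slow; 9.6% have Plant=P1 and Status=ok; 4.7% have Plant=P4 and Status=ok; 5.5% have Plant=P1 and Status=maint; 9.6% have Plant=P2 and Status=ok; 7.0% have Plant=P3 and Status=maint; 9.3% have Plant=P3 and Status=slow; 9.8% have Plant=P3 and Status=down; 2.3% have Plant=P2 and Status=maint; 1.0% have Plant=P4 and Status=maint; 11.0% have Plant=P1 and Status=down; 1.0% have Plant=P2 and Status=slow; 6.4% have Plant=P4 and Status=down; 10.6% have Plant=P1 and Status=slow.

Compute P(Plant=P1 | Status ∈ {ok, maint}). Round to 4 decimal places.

P(Status=ok) = 0.096 + 0.096 + 0.055 + 0.047 = 0.294.
P(Status=maint) = 0.055 + 0.023 + 0.070 + 0.010 = 0.158.
P(Status ∈ {ok, maint}) = 0.294 + 0.158 = 0.452; P(Plant=P1, Status ∈ {ok, maint}) = 0.096 + 0.055 = 0.151.
P(Plant=P1 | Status ∈ {ok, maint}) = 0.151/0.452 = 0.3341.

0.3341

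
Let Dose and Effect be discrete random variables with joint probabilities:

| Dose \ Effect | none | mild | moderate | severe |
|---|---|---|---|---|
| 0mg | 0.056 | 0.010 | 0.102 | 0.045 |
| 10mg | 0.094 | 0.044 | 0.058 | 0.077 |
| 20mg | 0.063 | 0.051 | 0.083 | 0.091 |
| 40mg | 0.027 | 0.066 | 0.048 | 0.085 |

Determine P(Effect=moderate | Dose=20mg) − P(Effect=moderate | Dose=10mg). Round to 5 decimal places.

0.07574

P(Dose=20mg) = 0.063 + 0.051 + 0.083 + 0.091 = 0.288; P(Effect=moderate | Dose=20mg) = 0.083/0.288 = 0.288194.
P(Dose=10mg) = 0.094 + 0.044 + 0.058 + 0.077 = 0.273; P(Effect=moderate | Dose=10mg) = 0.058/0.273 = 0.212454.
Difference = 0.07574.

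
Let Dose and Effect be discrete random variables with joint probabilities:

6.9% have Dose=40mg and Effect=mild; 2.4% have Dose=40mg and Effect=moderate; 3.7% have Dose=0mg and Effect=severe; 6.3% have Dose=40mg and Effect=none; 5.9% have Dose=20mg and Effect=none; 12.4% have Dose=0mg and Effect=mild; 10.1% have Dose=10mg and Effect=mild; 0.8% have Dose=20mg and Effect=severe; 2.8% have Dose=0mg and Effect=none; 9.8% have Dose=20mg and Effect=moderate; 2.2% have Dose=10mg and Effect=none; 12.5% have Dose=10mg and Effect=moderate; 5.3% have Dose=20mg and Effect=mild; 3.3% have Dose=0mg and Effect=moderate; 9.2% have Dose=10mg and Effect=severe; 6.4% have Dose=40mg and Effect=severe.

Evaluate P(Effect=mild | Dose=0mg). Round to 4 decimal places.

0.5586

P(Dose=0mg) = 0.028 + 0.124 + 0.033 + 0.037 = 0.222.
P(Effect=mild | Dose=0mg) = 0.124/0.222 = 0.5586.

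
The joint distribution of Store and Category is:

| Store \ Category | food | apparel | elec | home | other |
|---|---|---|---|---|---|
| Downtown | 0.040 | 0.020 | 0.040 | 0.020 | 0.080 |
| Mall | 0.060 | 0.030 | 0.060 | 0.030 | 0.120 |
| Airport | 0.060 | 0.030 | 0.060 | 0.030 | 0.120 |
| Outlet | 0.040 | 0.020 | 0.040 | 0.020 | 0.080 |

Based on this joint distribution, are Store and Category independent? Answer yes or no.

Every cell satisfies P(Store,Category) = P(Store)·P(Category). For instance P(Store=Airport) = 0.300, P(Category=elec) = 0.200, and 0.300×0.200 = 0.060 matches the joint entry. So Store and Category are independent.

yes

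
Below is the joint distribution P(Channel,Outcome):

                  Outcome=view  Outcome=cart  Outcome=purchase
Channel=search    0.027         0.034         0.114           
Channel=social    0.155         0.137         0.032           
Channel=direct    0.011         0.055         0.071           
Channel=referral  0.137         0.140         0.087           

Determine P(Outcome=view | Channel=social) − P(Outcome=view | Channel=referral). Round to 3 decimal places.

0.102

P(Channel=social) = 0.155 + 0.137 + 0.032 = 0.324; P(Outcome=view | Channel=social) = 0.155/0.324 = 0.4784.
P(Channel=referral) = 0.137 + 0.140 + 0.087 = 0.364; P(Outcome=view | Channel=referral) = 0.137/0.364 = 0.3764.
Difference = 0.102.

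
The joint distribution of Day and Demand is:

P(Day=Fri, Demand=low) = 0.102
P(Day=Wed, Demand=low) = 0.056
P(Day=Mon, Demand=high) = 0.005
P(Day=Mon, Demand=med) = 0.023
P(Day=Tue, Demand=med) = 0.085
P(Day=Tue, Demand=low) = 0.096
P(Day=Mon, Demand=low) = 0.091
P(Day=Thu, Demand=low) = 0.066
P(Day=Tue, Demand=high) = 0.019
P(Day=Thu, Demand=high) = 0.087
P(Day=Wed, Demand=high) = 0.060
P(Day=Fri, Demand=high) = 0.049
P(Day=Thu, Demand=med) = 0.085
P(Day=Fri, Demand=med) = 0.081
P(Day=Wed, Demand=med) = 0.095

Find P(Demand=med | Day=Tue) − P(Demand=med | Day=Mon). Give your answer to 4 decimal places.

P(Day=Tue) = 0.096 + 0.085 + 0.019 = 0.200; P(Demand=med | Day=Tue) = 0.085/0.200 = 0.42500.
P(Day=Mon) = 0.091 + 0.023 + 0.005 = 0.119; P(Demand=med | Day=Mon) = 0.023/0.119 = 0.19328.
Difference = 0.2317.

0.2317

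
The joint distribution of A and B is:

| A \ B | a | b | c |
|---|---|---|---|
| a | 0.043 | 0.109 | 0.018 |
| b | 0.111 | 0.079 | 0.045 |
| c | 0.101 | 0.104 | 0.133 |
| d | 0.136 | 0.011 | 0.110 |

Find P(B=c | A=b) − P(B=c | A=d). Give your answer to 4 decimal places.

-0.2365

P(A=b) = 0.111 + 0.079 + 0.045 = 0.235; P(B=c | A=b) = 0.045/0.235 = 0.19149.
P(A=d) = 0.136 + 0.011 + 0.110 = 0.257; P(B=c | A=d) = 0.110/0.257 = 0.42802.
Difference = -0.2365.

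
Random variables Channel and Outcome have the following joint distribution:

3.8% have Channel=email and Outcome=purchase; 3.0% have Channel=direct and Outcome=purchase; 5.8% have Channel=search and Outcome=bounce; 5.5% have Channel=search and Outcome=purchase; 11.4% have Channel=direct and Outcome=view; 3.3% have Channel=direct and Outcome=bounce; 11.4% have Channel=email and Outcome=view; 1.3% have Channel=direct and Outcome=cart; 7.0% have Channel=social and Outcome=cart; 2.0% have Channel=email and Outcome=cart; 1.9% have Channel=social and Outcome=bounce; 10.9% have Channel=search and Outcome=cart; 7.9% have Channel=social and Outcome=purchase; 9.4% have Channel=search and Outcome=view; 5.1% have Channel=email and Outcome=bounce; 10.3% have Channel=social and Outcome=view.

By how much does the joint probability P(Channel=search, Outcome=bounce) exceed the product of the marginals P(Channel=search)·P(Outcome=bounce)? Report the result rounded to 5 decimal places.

P(Channel=search) = 0.058 + 0.094 + 0.109 + 0.055 = 0.316.
P(Outcome=bounce) = 0.051 + 0.058 + 0.019 + 0.033 = 0.161.
P(Channel=search, Outcome=bounce) − P(Channel=search)P(Outcome=bounce) = 0.058 − 0.316×0.161 = 0.00712.

0.00712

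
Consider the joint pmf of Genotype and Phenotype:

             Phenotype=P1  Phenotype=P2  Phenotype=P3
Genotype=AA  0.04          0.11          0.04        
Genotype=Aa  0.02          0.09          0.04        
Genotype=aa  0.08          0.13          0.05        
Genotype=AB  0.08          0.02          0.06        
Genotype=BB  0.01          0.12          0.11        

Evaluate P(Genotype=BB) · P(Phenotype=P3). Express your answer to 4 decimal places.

0.0720

P(Genotype=BB) = 0.01 + 0.12 + 0.11 = 0.24.
P(Phenotype=P3) = 0.04 + 0.04 + 0.05 + 0.06 + 0.11 = 0.30.
Product: 0.24 × 0.30 = 0.0720.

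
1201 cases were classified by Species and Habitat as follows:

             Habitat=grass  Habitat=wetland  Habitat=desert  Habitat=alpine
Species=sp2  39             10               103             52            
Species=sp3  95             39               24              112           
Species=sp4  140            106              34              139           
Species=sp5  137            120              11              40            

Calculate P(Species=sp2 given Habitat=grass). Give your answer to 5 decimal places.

Total with Habitat=grass: 39 + 95 + 140 + 137 = 411.
P(Species=sp2 | Habitat=grass) = 39/411 = 0.09489.

0.09489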